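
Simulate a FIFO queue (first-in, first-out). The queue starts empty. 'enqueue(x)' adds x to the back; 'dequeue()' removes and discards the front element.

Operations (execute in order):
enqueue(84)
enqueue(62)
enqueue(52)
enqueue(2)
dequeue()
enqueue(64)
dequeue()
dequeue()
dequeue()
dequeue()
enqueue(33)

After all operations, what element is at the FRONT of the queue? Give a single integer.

Answer: 33

Derivation:
enqueue(84): queue = [84]
enqueue(62): queue = [84, 62]
enqueue(52): queue = [84, 62, 52]
enqueue(2): queue = [84, 62, 52, 2]
dequeue(): queue = [62, 52, 2]
enqueue(64): queue = [62, 52, 2, 64]
dequeue(): queue = [52, 2, 64]
dequeue(): queue = [2, 64]
dequeue(): queue = [64]
dequeue(): queue = []
enqueue(33): queue = [33]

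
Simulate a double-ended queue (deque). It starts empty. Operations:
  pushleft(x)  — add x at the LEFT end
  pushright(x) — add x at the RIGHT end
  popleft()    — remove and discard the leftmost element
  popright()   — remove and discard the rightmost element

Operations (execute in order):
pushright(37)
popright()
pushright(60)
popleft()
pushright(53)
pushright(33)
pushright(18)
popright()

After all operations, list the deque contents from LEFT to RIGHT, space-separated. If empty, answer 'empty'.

Answer: 53 33

Derivation:
pushright(37): [37]
popright(): []
pushright(60): [60]
popleft(): []
pushright(53): [53]
pushright(33): [53, 33]
pushright(18): [53, 33, 18]
popright(): [53, 33]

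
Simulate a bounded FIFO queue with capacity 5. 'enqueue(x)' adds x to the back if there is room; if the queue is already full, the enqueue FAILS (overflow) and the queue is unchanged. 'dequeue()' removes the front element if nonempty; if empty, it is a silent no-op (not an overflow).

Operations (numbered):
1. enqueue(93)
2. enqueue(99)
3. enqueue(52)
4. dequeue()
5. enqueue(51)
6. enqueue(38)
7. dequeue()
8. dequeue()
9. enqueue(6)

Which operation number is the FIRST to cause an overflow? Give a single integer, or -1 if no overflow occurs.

1. enqueue(93): size=1
2. enqueue(99): size=2
3. enqueue(52): size=3
4. dequeue(): size=2
5. enqueue(51): size=3
6. enqueue(38): size=4
7. dequeue(): size=3
8. dequeue(): size=2
9. enqueue(6): size=3

Answer: -1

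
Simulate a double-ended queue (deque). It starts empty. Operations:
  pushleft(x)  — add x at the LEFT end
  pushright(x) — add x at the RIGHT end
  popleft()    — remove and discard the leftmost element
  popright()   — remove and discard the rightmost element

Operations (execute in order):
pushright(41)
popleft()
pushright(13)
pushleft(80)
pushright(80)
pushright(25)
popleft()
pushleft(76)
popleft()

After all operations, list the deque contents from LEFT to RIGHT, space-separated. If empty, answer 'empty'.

pushright(41): [41]
popleft(): []
pushright(13): [13]
pushleft(80): [80, 13]
pushright(80): [80, 13, 80]
pushright(25): [80, 13, 80, 25]
popleft(): [13, 80, 25]
pushleft(76): [76, 13, 80, 25]
popleft(): [13, 80, 25]

Answer: 13 80 25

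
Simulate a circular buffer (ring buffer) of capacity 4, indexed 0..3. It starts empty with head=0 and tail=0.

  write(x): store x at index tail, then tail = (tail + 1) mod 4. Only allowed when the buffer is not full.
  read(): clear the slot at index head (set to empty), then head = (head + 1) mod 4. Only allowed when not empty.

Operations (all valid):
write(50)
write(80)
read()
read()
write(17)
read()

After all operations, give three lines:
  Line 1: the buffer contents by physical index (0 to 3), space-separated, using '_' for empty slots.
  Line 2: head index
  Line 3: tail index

Answer: _ _ _ _
3
3

Derivation:
write(50): buf=[50 _ _ _], head=0, tail=1, size=1
write(80): buf=[50 80 _ _], head=0, tail=2, size=2
read(): buf=[_ 80 _ _], head=1, tail=2, size=1
read(): buf=[_ _ _ _], head=2, tail=2, size=0
write(17): buf=[_ _ 17 _], head=2, tail=3, size=1
read(): buf=[_ _ _ _], head=3, tail=3, size=0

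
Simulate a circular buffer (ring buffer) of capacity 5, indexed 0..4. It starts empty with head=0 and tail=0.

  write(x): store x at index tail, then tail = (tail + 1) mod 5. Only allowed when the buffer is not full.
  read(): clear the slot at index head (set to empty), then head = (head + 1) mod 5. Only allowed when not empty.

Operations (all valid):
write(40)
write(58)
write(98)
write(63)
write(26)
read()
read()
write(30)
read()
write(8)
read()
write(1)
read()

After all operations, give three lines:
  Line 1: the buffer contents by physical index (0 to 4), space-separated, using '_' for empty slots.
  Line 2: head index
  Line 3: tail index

Answer: 30 8 1 _ _
0
3

Derivation:
write(40): buf=[40 _ _ _ _], head=0, tail=1, size=1
write(58): buf=[40 58 _ _ _], head=0, tail=2, size=2
write(98): buf=[40 58 98 _ _], head=0, tail=3, size=3
write(63): buf=[40 58 98 63 _], head=0, tail=4, size=4
write(26): buf=[40 58 98 63 26], head=0, tail=0, size=5
read(): buf=[_ 58 98 63 26], head=1, tail=0, size=4
read(): buf=[_ _ 98 63 26], head=2, tail=0, size=3
write(30): buf=[30 _ 98 63 26], head=2, tail=1, size=4
read(): buf=[30 _ _ 63 26], head=3, tail=1, size=3
write(8): buf=[30 8 _ 63 26], head=3, tail=2, size=4
read(): buf=[30 8 _ _ 26], head=4, tail=2, size=3
write(1): buf=[30 8 1 _ 26], head=4, tail=3, size=4
read(): buf=[30 8 1 _ _], head=0, tail=3, size=3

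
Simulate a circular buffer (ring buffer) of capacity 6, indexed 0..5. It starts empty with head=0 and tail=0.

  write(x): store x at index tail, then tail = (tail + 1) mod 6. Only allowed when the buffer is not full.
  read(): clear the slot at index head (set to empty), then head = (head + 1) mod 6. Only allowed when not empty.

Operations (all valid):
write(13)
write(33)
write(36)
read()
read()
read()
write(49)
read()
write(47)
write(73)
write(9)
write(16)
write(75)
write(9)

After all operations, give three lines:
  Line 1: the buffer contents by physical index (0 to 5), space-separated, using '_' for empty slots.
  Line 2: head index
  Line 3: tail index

write(13): buf=[13 _ _ _ _ _], head=0, tail=1, size=1
write(33): buf=[13 33 _ _ _ _], head=0, tail=2, size=2
write(36): buf=[13 33 36 _ _ _], head=0, tail=3, size=3
read(): buf=[_ 33 36 _ _ _], head=1, tail=3, size=2
read(): buf=[_ _ 36 _ _ _], head=2, tail=3, size=1
read(): buf=[_ _ _ _ _ _], head=3, tail=3, size=0
write(49): buf=[_ _ _ 49 _ _], head=3, tail=4, size=1
read(): buf=[_ _ _ _ _ _], head=4, tail=4, size=0
write(47): buf=[_ _ _ _ 47 _], head=4, tail=5, size=1
write(73): buf=[_ _ _ _ 47 73], head=4, tail=0, size=2
write(9): buf=[9 _ _ _ 47 73], head=4, tail=1, size=3
write(16): buf=[9 16 _ _ 47 73], head=4, tail=2, size=4
write(75): buf=[9 16 75 _ 47 73], head=4, tail=3, size=5
write(9): buf=[9 16 75 9 47 73], head=4, tail=4, size=6

Answer: 9 16 75 9 47 73
4
4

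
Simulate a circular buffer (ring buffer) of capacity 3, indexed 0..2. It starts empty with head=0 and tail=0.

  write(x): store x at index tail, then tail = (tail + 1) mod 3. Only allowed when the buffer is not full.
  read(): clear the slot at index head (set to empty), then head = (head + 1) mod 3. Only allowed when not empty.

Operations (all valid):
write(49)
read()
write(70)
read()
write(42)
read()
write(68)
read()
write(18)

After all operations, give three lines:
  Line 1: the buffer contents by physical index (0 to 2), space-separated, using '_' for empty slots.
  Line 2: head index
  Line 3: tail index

Answer: _ 18 _
1
2

Derivation:
write(49): buf=[49 _ _], head=0, tail=1, size=1
read(): buf=[_ _ _], head=1, tail=1, size=0
write(70): buf=[_ 70 _], head=1, tail=2, size=1
read(): buf=[_ _ _], head=2, tail=2, size=0
write(42): buf=[_ _ 42], head=2, tail=0, size=1
read(): buf=[_ _ _], head=0, tail=0, size=0
write(68): buf=[68 _ _], head=0, tail=1, size=1
read(): buf=[_ _ _], head=1, tail=1, size=0
write(18): buf=[_ 18 _], head=1, tail=2, size=1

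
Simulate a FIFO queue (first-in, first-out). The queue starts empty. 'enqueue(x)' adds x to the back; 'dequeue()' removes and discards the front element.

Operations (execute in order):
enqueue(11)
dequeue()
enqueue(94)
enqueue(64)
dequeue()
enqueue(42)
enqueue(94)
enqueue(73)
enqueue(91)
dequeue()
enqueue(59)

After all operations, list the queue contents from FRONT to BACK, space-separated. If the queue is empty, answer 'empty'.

Answer: 42 94 73 91 59

Derivation:
enqueue(11): [11]
dequeue(): []
enqueue(94): [94]
enqueue(64): [94, 64]
dequeue(): [64]
enqueue(42): [64, 42]
enqueue(94): [64, 42, 94]
enqueue(73): [64, 42, 94, 73]
enqueue(91): [64, 42, 94, 73, 91]
dequeue(): [42, 94, 73, 91]
enqueue(59): [42, 94, 73, 91, 59]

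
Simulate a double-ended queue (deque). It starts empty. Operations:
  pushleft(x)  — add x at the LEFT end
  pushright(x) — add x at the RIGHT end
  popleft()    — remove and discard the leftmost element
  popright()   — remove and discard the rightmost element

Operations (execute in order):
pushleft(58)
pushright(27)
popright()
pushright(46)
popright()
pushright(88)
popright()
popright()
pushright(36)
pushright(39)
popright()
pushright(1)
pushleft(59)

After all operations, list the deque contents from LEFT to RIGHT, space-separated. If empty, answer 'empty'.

Answer: 59 36 1

Derivation:
pushleft(58): [58]
pushright(27): [58, 27]
popright(): [58]
pushright(46): [58, 46]
popright(): [58]
pushright(88): [58, 88]
popright(): [58]
popright(): []
pushright(36): [36]
pushright(39): [36, 39]
popright(): [36]
pushright(1): [36, 1]
pushleft(59): [59, 36, 1]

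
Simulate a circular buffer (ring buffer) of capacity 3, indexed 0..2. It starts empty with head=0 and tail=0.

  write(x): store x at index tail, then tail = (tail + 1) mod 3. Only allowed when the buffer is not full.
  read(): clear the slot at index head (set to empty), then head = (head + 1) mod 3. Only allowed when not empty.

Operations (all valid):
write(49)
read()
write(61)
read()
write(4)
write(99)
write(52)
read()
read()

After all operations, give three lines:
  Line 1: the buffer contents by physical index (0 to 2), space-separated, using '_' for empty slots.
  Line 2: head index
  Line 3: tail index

write(49): buf=[49 _ _], head=0, tail=1, size=1
read(): buf=[_ _ _], head=1, tail=1, size=0
write(61): buf=[_ 61 _], head=1, tail=2, size=1
read(): buf=[_ _ _], head=2, tail=2, size=0
write(4): buf=[_ _ 4], head=2, tail=0, size=1
write(99): buf=[99 _ 4], head=2, tail=1, size=2
write(52): buf=[99 52 4], head=2, tail=2, size=3
read(): buf=[99 52 _], head=0, tail=2, size=2
read(): buf=[_ 52 _], head=1, tail=2, size=1

Answer: _ 52 _
1
2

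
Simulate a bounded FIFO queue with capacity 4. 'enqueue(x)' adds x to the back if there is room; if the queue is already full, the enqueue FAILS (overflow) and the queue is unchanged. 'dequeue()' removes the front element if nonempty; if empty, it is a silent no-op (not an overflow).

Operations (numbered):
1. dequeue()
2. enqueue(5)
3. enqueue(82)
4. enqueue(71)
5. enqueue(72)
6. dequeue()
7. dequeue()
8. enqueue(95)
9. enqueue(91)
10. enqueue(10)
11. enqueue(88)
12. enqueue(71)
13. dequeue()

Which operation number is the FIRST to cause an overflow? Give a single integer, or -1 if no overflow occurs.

1. dequeue(): empty, no-op, size=0
2. enqueue(5): size=1
3. enqueue(82): size=2
4. enqueue(71): size=3
5. enqueue(72): size=4
6. dequeue(): size=3
7. dequeue(): size=2
8. enqueue(95): size=3
9. enqueue(91): size=4
10. enqueue(10): size=4=cap → OVERFLOW (fail)
11. enqueue(88): size=4=cap → OVERFLOW (fail)
12. enqueue(71): size=4=cap → OVERFLOW (fail)
13. dequeue(): size=3

Answer: 10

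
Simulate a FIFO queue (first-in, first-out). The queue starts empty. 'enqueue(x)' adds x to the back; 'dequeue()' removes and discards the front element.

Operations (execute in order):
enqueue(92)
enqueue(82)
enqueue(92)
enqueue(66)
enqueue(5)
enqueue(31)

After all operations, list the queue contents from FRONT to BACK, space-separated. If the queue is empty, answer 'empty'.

Answer: 92 82 92 66 5 31

Derivation:
enqueue(92): [92]
enqueue(82): [92, 82]
enqueue(92): [92, 82, 92]
enqueue(66): [92, 82, 92, 66]
enqueue(5): [92, 82, 92, 66, 5]
enqueue(31): [92, 82, 92, 66, 5, 31]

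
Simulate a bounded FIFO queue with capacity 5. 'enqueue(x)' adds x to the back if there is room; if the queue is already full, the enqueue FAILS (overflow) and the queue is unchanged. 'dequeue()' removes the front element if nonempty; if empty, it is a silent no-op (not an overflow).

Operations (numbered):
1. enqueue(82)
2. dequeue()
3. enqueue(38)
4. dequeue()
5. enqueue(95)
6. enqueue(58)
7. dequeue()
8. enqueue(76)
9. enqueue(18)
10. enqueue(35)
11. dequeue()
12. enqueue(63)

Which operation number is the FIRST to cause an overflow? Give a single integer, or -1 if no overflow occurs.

1. enqueue(82): size=1
2. dequeue(): size=0
3. enqueue(38): size=1
4. dequeue(): size=0
5. enqueue(95): size=1
6. enqueue(58): size=2
7. dequeue(): size=1
8. enqueue(76): size=2
9. enqueue(18): size=3
10. enqueue(35): size=4
11. dequeue(): size=3
12. enqueue(63): size=4

Answer: -1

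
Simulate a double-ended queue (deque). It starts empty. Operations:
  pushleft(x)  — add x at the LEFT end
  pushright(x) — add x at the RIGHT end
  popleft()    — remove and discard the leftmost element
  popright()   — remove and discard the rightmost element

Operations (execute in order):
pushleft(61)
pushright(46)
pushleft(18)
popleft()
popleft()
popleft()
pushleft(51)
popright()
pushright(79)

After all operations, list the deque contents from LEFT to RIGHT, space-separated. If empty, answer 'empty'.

pushleft(61): [61]
pushright(46): [61, 46]
pushleft(18): [18, 61, 46]
popleft(): [61, 46]
popleft(): [46]
popleft(): []
pushleft(51): [51]
popright(): []
pushright(79): [79]

Answer: 79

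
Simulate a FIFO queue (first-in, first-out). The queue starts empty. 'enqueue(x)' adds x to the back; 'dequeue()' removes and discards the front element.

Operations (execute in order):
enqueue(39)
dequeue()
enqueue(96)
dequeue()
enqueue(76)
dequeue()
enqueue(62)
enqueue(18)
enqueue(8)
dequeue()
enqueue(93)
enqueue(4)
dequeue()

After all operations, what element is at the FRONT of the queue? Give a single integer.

Answer: 8

Derivation:
enqueue(39): queue = [39]
dequeue(): queue = []
enqueue(96): queue = [96]
dequeue(): queue = []
enqueue(76): queue = [76]
dequeue(): queue = []
enqueue(62): queue = [62]
enqueue(18): queue = [62, 18]
enqueue(8): queue = [62, 18, 8]
dequeue(): queue = [18, 8]
enqueue(93): queue = [18, 8, 93]
enqueue(4): queue = [18, 8, 93, 4]
dequeue(): queue = [8, 93, 4]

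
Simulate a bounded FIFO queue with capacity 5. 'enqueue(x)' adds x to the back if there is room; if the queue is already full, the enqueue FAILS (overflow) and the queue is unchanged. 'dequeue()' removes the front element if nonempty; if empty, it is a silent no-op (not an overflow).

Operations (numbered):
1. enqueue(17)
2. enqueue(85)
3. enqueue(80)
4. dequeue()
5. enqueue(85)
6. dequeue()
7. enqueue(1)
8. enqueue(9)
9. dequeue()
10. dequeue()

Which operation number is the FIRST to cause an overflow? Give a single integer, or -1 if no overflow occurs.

1. enqueue(17): size=1
2. enqueue(85): size=2
3. enqueue(80): size=3
4. dequeue(): size=2
5. enqueue(85): size=3
6. dequeue(): size=2
7. enqueue(1): size=3
8. enqueue(9): size=4
9. dequeue(): size=3
10. dequeue(): size=2

Answer: -1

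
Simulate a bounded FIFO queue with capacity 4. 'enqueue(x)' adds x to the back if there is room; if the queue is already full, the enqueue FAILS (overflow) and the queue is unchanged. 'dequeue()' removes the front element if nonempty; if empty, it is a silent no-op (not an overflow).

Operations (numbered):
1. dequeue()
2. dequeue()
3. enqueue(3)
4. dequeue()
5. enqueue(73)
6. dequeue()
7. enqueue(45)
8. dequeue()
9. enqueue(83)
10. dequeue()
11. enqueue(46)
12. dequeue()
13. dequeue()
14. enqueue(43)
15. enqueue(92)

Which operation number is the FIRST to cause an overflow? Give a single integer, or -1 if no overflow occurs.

1. dequeue(): empty, no-op, size=0
2. dequeue(): empty, no-op, size=0
3. enqueue(3): size=1
4. dequeue(): size=0
5. enqueue(73): size=1
6. dequeue(): size=0
7. enqueue(45): size=1
8. dequeue(): size=0
9. enqueue(83): size=1
10. dequeue(): size=0
11. enqueue(46): size=1
12. dequeue(): size=0
13. dequeue(): empty, no-op, size=0
14. enqueue(43): size=1
15. enqueue(92): size=2

Answer: -1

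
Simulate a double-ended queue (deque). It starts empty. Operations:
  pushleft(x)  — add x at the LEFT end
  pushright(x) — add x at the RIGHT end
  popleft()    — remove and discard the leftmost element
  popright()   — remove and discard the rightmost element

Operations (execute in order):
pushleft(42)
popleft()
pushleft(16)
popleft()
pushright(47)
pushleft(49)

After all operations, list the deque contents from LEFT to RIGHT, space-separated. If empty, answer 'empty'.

Answer: 49 47

Derivation:
pushleft(42): [42]
popleft(): []
pushleft(16): [16]
popleft(): []
pushright(47): [47]
pushleft(49): [49, 47]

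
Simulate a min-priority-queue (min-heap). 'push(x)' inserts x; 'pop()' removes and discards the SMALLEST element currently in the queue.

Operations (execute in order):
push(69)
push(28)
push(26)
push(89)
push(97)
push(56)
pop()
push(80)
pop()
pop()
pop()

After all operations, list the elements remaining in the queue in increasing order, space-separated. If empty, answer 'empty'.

Answer: 80 89 97

Derivation:
push(69): heap contents = [69]
push(28): heap contents = [28, 69]
push(26): heap contents = [26, 28, 69]
push(89): heap contents = [26, 28, 69, 89]
push(97): heap contents = [26, 28, 69, 89, 97]
push(56): heap contents = [26, 28, 56, 69, 89, 97]
pop() → 26: heap contents = [28, 56, 69, 89, 97]
push(80): heap contents = [28, 56, 69, 80, 89, 97]
pop() → 28: heap contents = [56, 69, 80, 89, 97]
pop() → 56: heap contents = [69, 80, 89, 97]
pop() → 69: heap contents = [80, 89, 97]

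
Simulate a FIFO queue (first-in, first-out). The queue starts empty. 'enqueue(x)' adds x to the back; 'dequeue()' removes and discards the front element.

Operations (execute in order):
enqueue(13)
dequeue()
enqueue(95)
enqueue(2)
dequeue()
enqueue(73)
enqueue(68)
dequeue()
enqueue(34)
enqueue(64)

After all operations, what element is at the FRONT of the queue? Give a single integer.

Answer: 73

Derivation:
enqueue(13): queue = [13]
dequeue(): queue = []
enqueue(95): queue = [95]
enqueue(2): queue = [95, 2]
dequeue(): queue = [2]
enqueue(73): queue = [2, 73]
enqueue(68): queue = [2, 73, 68]
dequeue(): queue = [73, 68]
enqueue(34): queue = [73, 68, 34]
enqueue(64): queue = [73, 68, 34, 64]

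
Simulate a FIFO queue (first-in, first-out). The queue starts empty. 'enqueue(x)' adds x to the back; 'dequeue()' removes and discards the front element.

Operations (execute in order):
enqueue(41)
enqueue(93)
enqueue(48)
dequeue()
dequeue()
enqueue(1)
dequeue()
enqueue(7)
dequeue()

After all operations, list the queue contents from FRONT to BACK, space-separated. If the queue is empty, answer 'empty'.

enqueue(41): [41]
enqueue(93): [41, 93]
enqueue(48): [41, 93, 48]
dequeue(): [93, 48]
dequeue(): [48]
enqueue(1): [48, 1]
dequeue(): [1]
enqueue(7): [1, 7]
dequeue(): [7]

Answer: 7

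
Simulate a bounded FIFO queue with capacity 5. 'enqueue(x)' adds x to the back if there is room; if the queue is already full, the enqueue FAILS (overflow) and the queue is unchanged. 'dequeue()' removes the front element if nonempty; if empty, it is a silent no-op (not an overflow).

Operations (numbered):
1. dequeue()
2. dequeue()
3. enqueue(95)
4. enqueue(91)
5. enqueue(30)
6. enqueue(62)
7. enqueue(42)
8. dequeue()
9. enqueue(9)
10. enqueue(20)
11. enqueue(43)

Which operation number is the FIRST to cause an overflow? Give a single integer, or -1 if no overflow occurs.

1. dequeue(): empty, no-op, size=0
2. dequeue(): empty, no-op, size=0
3. enqueue(95): size=1
4. enqueue(91): size=2
5. enqueue(30): size=3
6. enqueue(62): size=4
7. enqueue(42): size=5
8. dequeue(): size=4
9. enqueue(9): size=5
10. enqueue(20): size=5=cap → OVERFLOW (fail)
11. enqueue(43): size=5=cap → OVERFLOW (fail)

Answer: 10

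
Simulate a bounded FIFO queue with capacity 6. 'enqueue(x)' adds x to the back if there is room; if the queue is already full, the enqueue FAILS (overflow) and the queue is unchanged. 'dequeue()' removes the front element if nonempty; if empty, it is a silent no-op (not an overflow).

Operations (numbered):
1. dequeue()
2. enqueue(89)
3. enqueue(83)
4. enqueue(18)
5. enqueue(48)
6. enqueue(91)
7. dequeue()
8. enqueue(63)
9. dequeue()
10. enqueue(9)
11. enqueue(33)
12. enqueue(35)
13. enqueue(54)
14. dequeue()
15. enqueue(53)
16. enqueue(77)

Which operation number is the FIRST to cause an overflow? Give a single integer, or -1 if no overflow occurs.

Answer: 12

Derivation:
1. dequeue(): empty, no-op, size=0
2. enqueue(89): size=1
3. enqueue(83): size=2
4. enqueue(18): size=3
5. enqueue(48): size=4
6. enqueue(91): size=5
7. dequeue(): size=4
8. enqueue(63): size=5
9. dequeue(): size=4
10. enqueue(9): size=5
11. enqueue(33): size=6
12. enqueue(35): size=6=cap → OVERFLOW (fail)
13. enqueue(54): size=6=cap → OVERFLOW (fail)
14. dequeue(): size=5
15. enqueue(53): size=6
16. enqueue(77): size=6=cap → OVERFLOW (fail)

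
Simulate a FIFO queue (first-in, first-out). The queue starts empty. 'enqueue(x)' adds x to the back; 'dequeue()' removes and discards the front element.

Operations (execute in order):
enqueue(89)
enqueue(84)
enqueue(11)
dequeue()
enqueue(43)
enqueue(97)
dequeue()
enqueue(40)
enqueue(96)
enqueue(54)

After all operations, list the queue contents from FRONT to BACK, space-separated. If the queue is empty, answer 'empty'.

Answer: 11 43 97 40 96 54

Derivation:
enqueue(89): [89]
enqueue(84): [89, 84]
enqueue(11): [89, 84, 11]
dequeue(): [84, 11]
enqueue(43): [84, 11, 43]
enqueue(97): [84, 11, 43, 97]
dequeue(): [11, 43, 97]
enqueue(40): [11, 43, 97, 40]
enqueue(96): [11, 43, 97, 40, 96]
enqueue(54): [11, 43, 97, 40, 96, 54]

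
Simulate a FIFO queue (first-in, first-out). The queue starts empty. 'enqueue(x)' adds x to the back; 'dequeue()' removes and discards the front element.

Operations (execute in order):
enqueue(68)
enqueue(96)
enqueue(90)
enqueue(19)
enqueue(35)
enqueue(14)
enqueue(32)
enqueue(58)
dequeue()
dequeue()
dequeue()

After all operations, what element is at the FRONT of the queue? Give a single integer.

enqueue(68): queue = [68]
enqueue(96): queue = [68, 96]
enqueue(90): queue = [68, 96, 90]
enqueue(19): queue = [68, 96, 90, 19]
enqueue(35): queue = [68, 96, 90, 19, 35]
enqueue(14): queue = [68, 96, 90, 19, 35, 14]
enqueue(32): queue = [68, 96, 90, 19, 35, 14, 32]
enqueue(58): queue = [68, 96, 90, 19, 35, 14, 32, 58]
dequeue(): queue = [96, 90, 19, 35, 14, 32, 58]
dequeue(): queue = [90, 19, 35, 14, 32, 58]
dequeue(): queue = [19, 35, 14, 32, 58]

Answer: 19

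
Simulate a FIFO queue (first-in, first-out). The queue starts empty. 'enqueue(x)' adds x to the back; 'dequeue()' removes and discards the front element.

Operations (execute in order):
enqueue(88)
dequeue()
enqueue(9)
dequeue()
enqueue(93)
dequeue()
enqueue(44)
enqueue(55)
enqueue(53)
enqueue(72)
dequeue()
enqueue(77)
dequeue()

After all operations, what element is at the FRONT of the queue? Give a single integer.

Answer: 53

Derivation:
enqueue(88): queue = [88]
dequeue(): queue = []
enqueue(9): queue = [9]
dequeue(): queue = []
enqueue(93): queue = [93]
dequeue(): queue = []
enqueue(44): queue = [44]
enqueue(55): queue = [44, 55]
enqueue(53): queue = [44, 55, 53]
enqueue(72): queue = [44, 55, 53, 72]
dequeue(): queue = [55, 53, 72]
enqueue(77): queue = [55, 53, 72, 77]
dequeue(): queue = [53, 72, 77]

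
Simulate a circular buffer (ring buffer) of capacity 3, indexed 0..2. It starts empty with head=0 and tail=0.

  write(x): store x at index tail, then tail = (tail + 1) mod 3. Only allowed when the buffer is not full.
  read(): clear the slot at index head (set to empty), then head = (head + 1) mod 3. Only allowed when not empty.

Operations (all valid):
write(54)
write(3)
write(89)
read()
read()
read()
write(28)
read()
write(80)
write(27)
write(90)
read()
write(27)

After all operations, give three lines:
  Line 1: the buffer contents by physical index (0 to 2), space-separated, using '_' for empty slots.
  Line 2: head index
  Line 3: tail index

Answer: 90 27 27
2
2

Derivation:
write(54): buf=[54 _ _], head=0, tail=1, size=1
write(3): buf=[54 3 _], head=0, tail=2, size=2
write(89): buf=[54 3 89], head=0, tail=0, size=3
read(): buf=[_ 3 89], head=1, tail=0, size=2
read(): buf=[_ _ 89], head=2, tail=0, size=1
read(): buf=[_ _ _], head=0, tail=0, size=0
write(28): buf=[28 _ _], head=0, tail=1, size=1
read(): buf=[_ _ _], head=1, tail=1, size=0
write(80): buf=[_ 80 _], head=1, tail=2, size=1
write(27): buf=[_ 80 27], head=1, tail=0, size=2
write(90): buf=[90 80 27], head=1, tail=1, size=3
read(): buf=[90 _ 27], head=2, tail=1, size=2
write(27): buf=[90 27 27], head=2, tail=2, size=3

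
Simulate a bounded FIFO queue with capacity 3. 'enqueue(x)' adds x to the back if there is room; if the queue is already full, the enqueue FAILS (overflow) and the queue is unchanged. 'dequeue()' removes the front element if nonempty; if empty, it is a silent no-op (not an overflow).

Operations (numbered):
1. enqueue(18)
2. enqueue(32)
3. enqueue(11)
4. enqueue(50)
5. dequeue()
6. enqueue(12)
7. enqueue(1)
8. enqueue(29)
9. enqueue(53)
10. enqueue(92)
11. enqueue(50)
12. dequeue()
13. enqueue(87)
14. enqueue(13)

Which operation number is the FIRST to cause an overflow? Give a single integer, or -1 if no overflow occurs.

Answer: 4

Derivation:
1. enqueue(18): size=1
2. enqueue(32): size=2
3. enqueue(11): size=3
4. enqueue(50): size=3=cap → OVERFLOW (fail)
5. dequeue(): size=2
6. enqueue(12): size=3
7. enqueue(1): size=3=cap → OVERFLOW (fail)
8. enqueue(29): size=3=cap → OVERFLOW (fail)
9. enqueue(53): size=3=cap → OVERFLOW (fail)
10. enqueue(92): size=3=cap → OVERFLOW (fail)
11. enqueue(50): size=3=cap → OVERFLOW (fail)
12. dequeue(): size=2
13. enqueue(87): size=3
14. enqueue(13): size=3=cap → OVERFLOW (fail)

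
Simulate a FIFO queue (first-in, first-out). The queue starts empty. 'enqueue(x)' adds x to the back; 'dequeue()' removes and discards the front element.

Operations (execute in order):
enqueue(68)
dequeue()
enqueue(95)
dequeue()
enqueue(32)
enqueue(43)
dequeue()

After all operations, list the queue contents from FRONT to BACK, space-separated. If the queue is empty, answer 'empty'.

Answer: 43

Derivation:
enqueue(68): [68]
dequeue(): []
enqueue(95): [95]
dequeue(): []
enqueue(32): [32]
enqueue(43): [32, 43]
dequeue(): [43]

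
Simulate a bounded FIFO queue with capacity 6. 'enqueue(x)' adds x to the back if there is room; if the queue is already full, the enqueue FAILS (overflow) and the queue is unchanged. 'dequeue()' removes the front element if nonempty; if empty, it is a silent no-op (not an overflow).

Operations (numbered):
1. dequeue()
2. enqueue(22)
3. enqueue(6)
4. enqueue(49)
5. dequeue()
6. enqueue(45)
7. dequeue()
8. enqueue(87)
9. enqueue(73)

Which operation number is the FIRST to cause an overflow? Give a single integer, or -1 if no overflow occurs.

Answer: -1

Derivation:
1. dequeue(): empty, no-op, size=0
2. enqueue(22): size=1
3. enqueue(6): size=2
4. enqueue(49): size=3
5. dequeue(): size=2
6. enqueue(45): size=3
7. dequeue(): size=2
8. enqueue(87): size=3
9. enqueue(73): size=4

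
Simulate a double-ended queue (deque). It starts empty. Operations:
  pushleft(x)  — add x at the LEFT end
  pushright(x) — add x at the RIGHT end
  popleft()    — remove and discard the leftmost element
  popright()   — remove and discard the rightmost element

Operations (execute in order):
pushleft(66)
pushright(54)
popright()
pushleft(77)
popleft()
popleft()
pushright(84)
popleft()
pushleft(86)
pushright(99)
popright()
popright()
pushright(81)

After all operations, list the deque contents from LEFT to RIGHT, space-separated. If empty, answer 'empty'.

Answer: 81

Derivation:
pushleft(66): [66]
pushright(54): [66, 54]
popright(): [66]
pushleft(77): [77, 66]
popleft(): [66]
popleft(): []
pushright(84): [84]
popleft(): []
pushleft(86): [86]
pushright(99): [86, 99]
popright(): [86]
popright(): []
pushright(81): [81]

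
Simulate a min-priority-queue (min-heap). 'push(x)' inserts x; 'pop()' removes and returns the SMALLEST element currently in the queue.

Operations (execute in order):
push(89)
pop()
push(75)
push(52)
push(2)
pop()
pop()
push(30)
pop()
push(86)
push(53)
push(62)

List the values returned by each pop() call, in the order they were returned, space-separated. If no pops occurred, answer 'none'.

Answer: 89 2 52 30

Derivation:
push(89): heap contents = [89]
pop() → 89: heap contents = []
push(75): heap contents = [75]
push(52): heap contents = [52, 75]
push(2): heap contents = [2, 52, 75]
pop() → 2: heap contents = [52, 75]
pop() → 52: heap contents = [75]
push(30): heap contents = [30, 75]
pop() → 30: heap contents = [75]
push(86): heap contents = [75, 86]
push(53): heap contents = [53, 75, 86]
push(62): heap contents = [53, 62, 75, 86]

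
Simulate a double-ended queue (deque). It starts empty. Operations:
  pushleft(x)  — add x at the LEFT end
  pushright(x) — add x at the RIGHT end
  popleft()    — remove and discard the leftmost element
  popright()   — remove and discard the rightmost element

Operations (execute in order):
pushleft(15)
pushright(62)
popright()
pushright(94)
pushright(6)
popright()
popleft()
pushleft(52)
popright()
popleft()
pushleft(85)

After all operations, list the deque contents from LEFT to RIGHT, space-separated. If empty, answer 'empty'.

Answer: 85

Derivation:
pushleft(15): [15]
pushright(62): [15, 62]
popright(): [15]
pushright(94): [15, 94]
pushright(6): [15, 94, 6]
popright(): [15, 94]
popleft(): [94]
pushleft(52): [52, 94]
popright(): [52]
popleft(): []
pushleft(85): [85]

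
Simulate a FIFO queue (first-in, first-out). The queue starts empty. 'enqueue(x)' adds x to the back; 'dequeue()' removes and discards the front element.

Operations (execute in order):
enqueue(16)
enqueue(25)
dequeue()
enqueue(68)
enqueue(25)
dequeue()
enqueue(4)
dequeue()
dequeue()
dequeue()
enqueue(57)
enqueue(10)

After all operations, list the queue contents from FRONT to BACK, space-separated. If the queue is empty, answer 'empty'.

enqueue(16): [16]
enqueue(25): [16, 25]
dequeue(): [25]
enqueue(68): [25, 68]
enqueue(25): [25, 68, 25]
dequeue(): [68, 25]
enqueue(4): [68, 25, 4]
dequeue(): [25, 4]
dequeue(): [4]
dequeue(): []
enqueue(57): [57]
enqueue(10): [57, 10]

Answer: 57 10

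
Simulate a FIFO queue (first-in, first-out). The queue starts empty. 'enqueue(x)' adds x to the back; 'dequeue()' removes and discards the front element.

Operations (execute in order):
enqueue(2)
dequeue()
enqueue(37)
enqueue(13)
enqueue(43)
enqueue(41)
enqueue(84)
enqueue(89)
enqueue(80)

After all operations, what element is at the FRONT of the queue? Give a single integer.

Answer: 37

Derivation:
enqueue(2): queue = [2]
dequeue(): queue = []
enqueue(37): queue = [37]
enqueue(13): queue = [37, 13]
enqueue(43): queue = [37, 13, 43]
enqueue(41): queue = [37, 13, 43, 41]
enqueue(84): queue = [37, 13, 43, 41, 84]
enqueue(89): queue = [37, 13, 43, 41, 84, 89]
enqueue(80): queue = [37, 13, 43, 41, 84, 89, 80]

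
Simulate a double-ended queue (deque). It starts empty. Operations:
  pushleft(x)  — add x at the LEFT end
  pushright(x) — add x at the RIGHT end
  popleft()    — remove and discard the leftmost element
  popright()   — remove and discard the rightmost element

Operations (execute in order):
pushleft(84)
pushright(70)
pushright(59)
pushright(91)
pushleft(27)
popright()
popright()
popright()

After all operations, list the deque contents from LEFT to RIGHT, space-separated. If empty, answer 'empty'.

pushleft(84): [84]
pushright(70): [84, 70]
pushright(59): [84, 70, 59]
pushright(91): [84, 70, 59, 91]
pushleft(27): [27, 84, 70, 59, 91]
popright(): [27, 84, 70, 59]
popright(): [27, 84, 70]
popright(): [27, 84]

Answer: 27 84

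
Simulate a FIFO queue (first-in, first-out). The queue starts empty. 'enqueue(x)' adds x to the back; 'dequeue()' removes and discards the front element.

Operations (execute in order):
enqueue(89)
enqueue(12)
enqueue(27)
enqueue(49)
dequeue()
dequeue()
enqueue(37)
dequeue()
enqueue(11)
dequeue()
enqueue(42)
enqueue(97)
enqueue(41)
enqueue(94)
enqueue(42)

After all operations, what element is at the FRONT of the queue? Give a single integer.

Answer: 37

Derivation:
enqueue(89): queue = [89]
enqueue(12): queue = [89, 12]
enqueue(27): queue = [89, 12, 27]
enqueue(49): queue = [89, 12, 27, 49]
dequeue(): queue = [12, 27, 49]
dequeue(): queue = [27, 49]
enqueue(37): queue = [27, 49, 37]
dequeue(): queue = [49, 37]
enqueue(11): queue = [49, 37, 11]
dequeue(): queue = [37, 11]
enqueue(42): queue = [37, 11, 42]
enqueue(97): queue = [37, 11, 42, 97]
enqueue(41): queue = [37, 11, 42, 97, 41]
enqueue(94): queue = [37, 11, 42, 97, 41, 94]
enqueue(42): queue = [37, 11, 42, 97, 41, 94, 42]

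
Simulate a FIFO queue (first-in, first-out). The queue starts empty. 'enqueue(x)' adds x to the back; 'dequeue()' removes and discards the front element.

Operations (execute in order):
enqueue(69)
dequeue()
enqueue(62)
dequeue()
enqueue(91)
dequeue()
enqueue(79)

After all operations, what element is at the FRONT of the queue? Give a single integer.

Answer: 79

Derivation:
enqueue(69): queue = [69]
dequeue(): queue = []
enqueue(62): queue = [62]
dequeue(): queue = []
enqueue(91): queue = [91]
dequeue(): queue = []
enqueue(79): queue = [79]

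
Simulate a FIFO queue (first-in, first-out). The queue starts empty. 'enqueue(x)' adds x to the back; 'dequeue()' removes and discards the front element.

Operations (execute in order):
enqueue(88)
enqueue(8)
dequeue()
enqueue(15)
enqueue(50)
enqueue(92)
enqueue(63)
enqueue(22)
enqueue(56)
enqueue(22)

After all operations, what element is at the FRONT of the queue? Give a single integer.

enqueue(88): queue = [88]
enqueue(8): queue = [88, 8]
dequeue(): queue = [8]
enqueue(15): queue = [8, 15]
enqueue(50): queue = [8, 15, 50]
enqueue(92): queue = [8, 15, 50, 92]
enqueue(63): queue = [8, 15, 50, 92, 63]
enqueue(22): queue = [8, 15, 50, 92, 63, 22]
enqueue(56): queue = [8, 15, 50, 92, 63, 22, 56]
enqueue(22): queue = [8, 15, 50, 92, 63, 22, 56, 22]

Answer: 8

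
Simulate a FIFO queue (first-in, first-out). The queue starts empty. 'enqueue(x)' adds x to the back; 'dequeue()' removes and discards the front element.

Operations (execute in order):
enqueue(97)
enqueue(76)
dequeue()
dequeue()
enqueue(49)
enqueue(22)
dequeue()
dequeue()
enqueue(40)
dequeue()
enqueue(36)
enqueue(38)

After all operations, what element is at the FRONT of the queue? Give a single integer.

Answer: 36

Derivation:
enqueue(97): queue = [97]
enqueue(76): queue = [97, 76]
dequeue(): queue = [76]
dequeue(): queue = []
enqueue(49): queue = [49]
enqueue(22): queue = [49, 22]
dequeue(): queue = [22]
dequeue(): queue = []
enqueue(40): queue = [40]
dequeue(): queue = []
enqueue(36): queue = [36]
enqueue(38): queue = [36, 38]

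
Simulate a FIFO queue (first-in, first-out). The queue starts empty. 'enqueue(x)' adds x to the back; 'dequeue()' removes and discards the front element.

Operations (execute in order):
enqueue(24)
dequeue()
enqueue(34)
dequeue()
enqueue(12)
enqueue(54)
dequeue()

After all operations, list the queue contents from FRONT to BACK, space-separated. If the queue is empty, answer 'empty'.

enqueue(24): [24]
dequeue(): []
enqueue(34): [34]
dequeue(): []
enqueue(12): [12]
enqueue(54): [12, 54]
dequeue(): [54]

Answer: 54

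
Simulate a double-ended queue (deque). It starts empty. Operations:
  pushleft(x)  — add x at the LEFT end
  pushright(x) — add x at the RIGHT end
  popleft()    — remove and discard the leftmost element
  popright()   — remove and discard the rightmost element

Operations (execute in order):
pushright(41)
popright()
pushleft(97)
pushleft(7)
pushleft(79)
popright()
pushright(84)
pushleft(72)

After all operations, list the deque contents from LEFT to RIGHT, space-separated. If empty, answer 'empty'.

pushright(41): [41]
popright(): []
pushleft(97): [97]
pushleft(7): [7, 97]
pushleft(79): [79, 7, 97]
popright(): [79, 7]
pushright(84): [79, 7, 84]
pushleft(72): [72, 79, 7, 84]

Answer: 72 79 7 84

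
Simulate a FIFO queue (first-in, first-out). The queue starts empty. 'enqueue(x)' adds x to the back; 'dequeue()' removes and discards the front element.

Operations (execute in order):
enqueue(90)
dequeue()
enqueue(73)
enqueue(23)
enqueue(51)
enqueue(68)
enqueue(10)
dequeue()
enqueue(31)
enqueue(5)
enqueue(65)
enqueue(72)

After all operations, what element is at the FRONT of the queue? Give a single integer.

enqueue(90): queue = [90]
dequeue(): queue = []
enqueue(73): queue = [73]
enqueue(23): queue = [73, 23]
enqueue(51): queue = [73, 23, 51]
enqueue(68): queue = [73, 23, 51, 68]
enqueue(10): queue = [73, 23, 51, 68, 10]
dequeue(): queue = [23, 51, 68, 10]
enqueue(31): queue = [23, 51, 68, 10, 31]
enqueue(5): queue = [23, 51, 68, 10, 31, 5]
enqueue(65): queue = [23, 51, 68, 10, 31, 5, 65]
enqueue(72): queue = [23, 51, 68, 10, 31, 5, 65, 72]

Answer: 23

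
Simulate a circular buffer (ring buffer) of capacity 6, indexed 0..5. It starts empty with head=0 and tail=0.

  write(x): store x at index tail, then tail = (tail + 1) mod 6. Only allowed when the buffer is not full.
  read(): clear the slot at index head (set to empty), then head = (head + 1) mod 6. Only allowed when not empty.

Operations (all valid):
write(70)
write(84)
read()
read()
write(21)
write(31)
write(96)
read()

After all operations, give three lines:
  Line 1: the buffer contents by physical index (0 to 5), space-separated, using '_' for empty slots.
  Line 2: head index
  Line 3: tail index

write(70): buf=[70 _ _ _ _ _], head=0, tail=1, size=1
write(84): buf=[70 84 _ _ _ _], head=0, tail=2, size=2
read(): buf=[_ 84 _ _ _ _], head=1, tail=2, size=1
read(): buf=[_ _ _ _ _ _], head=2, tail=2, size=0
write(21): buf=[_ _ 21 _ _ _], head=2, tail=3, size=1
write(31): buf=[_ _ 21 31 _ _], head=2, tail=4, size=2
write(96): buf=[_ _ 21 31 96 _], head=2, tail=5, size=3
read(): buf=[_ _ _ 31 96 _], head=3, tail=5, size=2

Answer: _ _ _ 31 96 _
3
5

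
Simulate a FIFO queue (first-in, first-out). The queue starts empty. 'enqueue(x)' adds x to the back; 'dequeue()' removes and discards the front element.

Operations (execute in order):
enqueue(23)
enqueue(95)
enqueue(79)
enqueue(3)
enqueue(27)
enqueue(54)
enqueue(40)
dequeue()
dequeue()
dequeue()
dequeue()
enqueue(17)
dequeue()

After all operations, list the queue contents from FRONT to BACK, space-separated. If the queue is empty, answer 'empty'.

Answer: 54 40 17

Derivation:
enqueue(23): [23]
enqueue(95): [23, 95]
enqueue(79): [23, 95, 79]
enqueue(3): [23, 95, 79, 3]
enqueue(27): [23, 95, 79, 3, 27]
enqueue(54): [23, 95, 79, 3, 27, 54]
enqueue(40): [23, 95, 79, 3, 27, 54, 40]
dequeue(): [95, 79, 3, 27, 54, 40]
dequeue(): [79, 3, 27, 54, 40]
dequeue(): [3, 27, 54, 40]
dequeue(): [27, 54, 40]
enqueue(17): [27, 54, 40, 17]
dequeue(): [54, 40, 17]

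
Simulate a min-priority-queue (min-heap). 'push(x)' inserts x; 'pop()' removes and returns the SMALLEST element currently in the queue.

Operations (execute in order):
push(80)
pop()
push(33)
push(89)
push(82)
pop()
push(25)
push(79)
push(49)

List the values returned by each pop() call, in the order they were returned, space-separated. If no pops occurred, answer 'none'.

push(80): heap contents = [80]
pop() → 80: heap contents = []
push(33): heap contents = [33]
push(89): heap contents = [33, 89]
push(82): heap contents = [33, 82, 89]
pop() → 33: heap contents = [82, 89]
push(25): heap contents = [25, 82, 89]
push(79): heap contents = [25, 79, 82, 89]
push(49): heap contents = [25, 49, 79, 82, 89]

Answer: 80 33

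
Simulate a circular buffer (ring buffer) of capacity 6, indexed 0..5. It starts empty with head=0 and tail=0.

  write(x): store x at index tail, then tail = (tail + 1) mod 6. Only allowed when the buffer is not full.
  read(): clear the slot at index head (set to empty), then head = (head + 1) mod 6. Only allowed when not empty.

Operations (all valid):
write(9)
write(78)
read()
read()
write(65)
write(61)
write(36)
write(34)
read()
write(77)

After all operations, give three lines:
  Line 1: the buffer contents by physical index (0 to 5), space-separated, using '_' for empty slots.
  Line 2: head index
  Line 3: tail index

Answer: 77 _ _ 61 36 34
3
1

Derivation:
write(9): buf=[9 _ _ _ _ _], head=0, tail=1, size=1
write(78): buf=[9 78 _ _ _ _], head=0, tail=2, size=2
read(): buf=[_ 78 _ _ _ _], head=1, tail=2, size=1
read(): buf=[_ _ _ _ _ _], head=2, tail=2, size=0
write(65): buf=[_ _ 65 _ _ _], head=2, tail=3, size=1
write(61): buf=[_ _ 65 61 _ _], head=2, tail=4, size=2
write(36): buf=[_ _ 65 61 36 _], head=2, tail=5, size=3
write(34): buf=[_ _ 65 61 36 34], head=2, tail=0, size=4
read(): buf=[_ _ _ 61 36 34], head=3, tail=0, size=3
write(77): buf=[77 _ _ 61 36 34], head=3, tail=1, size=4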